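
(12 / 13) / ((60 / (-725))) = -145 / 13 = -11.15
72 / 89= 0.81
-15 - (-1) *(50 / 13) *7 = 155 / 13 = 11.92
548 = 548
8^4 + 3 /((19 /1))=4096.16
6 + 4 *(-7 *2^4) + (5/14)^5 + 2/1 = -236639435/537824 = -439.99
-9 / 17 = -0.53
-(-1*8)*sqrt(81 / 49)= 72 / 7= 10.29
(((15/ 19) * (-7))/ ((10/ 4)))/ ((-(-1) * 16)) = -21/ 152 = -0.14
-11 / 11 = -1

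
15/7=2.14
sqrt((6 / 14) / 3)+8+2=sqrt(7) / 7+10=10.38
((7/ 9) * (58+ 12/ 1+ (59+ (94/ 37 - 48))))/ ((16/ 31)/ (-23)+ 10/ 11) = 169698991/ 2315682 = 73.28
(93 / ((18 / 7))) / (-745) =-217 / 4470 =-0.05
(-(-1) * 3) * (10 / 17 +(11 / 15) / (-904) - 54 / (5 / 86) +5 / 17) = -213903763 / 76840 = -2783.76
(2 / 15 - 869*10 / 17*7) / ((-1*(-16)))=-223.63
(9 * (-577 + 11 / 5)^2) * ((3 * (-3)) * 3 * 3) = -6021449604 / 25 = -240857984.16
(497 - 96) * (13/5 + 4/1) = 13233/5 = 2646.60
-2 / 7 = -0.29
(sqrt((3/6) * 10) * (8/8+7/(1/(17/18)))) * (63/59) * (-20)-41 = -9590 * sqrt(5)/59-41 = -404.46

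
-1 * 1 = -1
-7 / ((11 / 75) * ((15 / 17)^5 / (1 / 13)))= -9938999 / 1447875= -6.86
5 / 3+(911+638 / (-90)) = 40751 / 45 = 905.58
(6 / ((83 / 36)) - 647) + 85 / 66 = -3522955 / 5478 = -643.11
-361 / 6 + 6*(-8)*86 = -25129 / 6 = -4188.17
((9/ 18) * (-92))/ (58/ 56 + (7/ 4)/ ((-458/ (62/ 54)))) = -15927408/ 357095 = -44.60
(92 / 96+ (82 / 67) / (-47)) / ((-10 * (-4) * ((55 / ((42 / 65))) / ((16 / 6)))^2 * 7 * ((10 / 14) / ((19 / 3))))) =262389316 / 9055392328125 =0.00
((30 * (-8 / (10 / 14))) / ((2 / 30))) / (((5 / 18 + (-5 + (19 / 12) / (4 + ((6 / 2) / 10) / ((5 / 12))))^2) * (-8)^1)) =36091008 / 1262371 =28.59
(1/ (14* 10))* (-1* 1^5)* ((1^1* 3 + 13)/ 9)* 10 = -8/ 63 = -0.13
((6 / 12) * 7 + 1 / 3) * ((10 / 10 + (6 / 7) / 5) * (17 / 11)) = 16031 / 2310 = 6.94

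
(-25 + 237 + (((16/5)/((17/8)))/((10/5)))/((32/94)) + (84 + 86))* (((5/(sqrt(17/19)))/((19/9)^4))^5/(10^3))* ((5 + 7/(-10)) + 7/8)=41094161491154702211046503* sqrt(323)/278298253575419033730061221152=0.00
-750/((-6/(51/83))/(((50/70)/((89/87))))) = 2773125/51709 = 53.63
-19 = -19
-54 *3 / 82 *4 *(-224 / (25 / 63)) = 4572288 / 1025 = 4460.77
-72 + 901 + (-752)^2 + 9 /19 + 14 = 10760602 /19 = 566347.47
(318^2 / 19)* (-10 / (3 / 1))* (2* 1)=-674160 / 19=-35482.11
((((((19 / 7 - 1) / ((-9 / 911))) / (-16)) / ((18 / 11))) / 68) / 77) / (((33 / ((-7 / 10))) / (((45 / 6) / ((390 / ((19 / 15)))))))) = -17309 / 26464838400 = -0.00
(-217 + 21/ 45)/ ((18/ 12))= -6496/ 45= -144.36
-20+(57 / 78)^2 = -13159 / 676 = -19.47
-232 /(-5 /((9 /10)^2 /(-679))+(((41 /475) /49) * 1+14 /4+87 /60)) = -1749535200 /31644791729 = -0.06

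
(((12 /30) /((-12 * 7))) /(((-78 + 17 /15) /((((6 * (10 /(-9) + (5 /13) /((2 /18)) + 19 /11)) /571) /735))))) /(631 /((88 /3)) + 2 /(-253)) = 965632 /5749554895816095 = 0.00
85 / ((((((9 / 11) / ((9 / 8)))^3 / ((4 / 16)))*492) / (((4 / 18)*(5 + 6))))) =1244485 / 4534272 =0.27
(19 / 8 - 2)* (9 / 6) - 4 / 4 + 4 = 57 / 16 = 3.56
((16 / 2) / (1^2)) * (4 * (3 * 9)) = 864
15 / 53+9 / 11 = 642 / 583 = 1.10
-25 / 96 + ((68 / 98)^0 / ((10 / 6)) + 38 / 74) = 15151 / 17760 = 0.85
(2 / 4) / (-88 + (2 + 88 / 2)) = -1 / 84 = -0.01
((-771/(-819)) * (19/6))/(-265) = -4883/434070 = -0.01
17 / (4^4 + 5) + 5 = 1322 / 261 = 5.07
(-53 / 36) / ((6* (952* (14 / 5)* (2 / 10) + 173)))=-1325 / 3813048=-0.00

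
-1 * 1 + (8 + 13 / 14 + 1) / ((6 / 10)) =653 / 42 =15.55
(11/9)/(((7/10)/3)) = 110/21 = 5.24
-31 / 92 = -0.34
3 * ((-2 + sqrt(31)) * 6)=-36 + 18 * sqrt(31)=64.22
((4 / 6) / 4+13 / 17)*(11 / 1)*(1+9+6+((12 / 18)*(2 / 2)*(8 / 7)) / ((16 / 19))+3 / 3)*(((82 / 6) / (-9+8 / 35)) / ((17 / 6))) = -100.87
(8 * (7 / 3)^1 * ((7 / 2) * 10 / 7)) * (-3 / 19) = -280 / 19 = -14.74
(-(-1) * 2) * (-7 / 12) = -7 / 6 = -1.17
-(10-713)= 703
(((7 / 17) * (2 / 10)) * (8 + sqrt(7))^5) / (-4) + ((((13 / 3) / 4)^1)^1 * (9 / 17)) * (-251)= -542921 / 340 - 175063 * sqrt(7) / 340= -2959.10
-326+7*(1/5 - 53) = -3478/5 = -695.60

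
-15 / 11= -1.36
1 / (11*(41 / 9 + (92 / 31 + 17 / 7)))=1953 / 213796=0.01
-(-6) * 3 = 18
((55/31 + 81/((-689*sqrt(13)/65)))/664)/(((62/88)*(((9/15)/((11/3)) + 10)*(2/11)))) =-0.00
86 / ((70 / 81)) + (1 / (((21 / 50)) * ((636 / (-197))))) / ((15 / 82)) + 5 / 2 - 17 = 8112031 / 100170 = 80.98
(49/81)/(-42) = -7/486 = -0.01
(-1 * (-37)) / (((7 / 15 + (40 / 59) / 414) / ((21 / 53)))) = 47447505 / 1515641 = 31.31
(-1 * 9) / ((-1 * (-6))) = -3 / 2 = -1.50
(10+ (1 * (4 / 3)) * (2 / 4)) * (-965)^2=29799200 / 3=9933066.67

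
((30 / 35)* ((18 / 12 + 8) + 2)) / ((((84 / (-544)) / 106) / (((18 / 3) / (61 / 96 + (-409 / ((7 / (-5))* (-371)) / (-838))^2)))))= -4614992060751571968 / 72227466863989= -63895.25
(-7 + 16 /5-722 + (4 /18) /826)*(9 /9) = -13488988 /18585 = -725.80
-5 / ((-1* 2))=5 / 2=2.50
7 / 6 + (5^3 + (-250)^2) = 375757 / 6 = 62626.17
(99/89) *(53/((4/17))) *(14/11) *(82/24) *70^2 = 950307225/178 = 5338804.63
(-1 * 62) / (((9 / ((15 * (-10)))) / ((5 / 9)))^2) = -3875000 / 729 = -5315.50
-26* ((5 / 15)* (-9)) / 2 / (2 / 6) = 117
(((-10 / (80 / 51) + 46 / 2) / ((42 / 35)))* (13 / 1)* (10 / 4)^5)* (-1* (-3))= 27015625 / 512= 52764.89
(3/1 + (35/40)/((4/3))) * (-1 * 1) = -117/32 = -3.66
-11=-11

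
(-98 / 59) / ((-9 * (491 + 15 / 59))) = 49 / 130428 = 0.00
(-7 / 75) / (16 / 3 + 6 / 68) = -34 / 1975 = -0.02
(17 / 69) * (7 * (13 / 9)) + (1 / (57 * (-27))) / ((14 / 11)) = 1234253 / 495558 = 2.49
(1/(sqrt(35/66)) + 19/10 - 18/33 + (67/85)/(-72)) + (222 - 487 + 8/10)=-17695493/67320 + sqrt(2310)/35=-261.48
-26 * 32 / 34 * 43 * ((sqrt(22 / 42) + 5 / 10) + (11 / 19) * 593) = -116853360 / 323 - 17888 * sqrt(231) / 357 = -362536.66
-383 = -383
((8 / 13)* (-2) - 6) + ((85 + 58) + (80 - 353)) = -1784 / 13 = -137.23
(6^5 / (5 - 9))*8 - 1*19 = -15571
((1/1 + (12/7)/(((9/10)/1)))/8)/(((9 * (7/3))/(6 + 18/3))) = 61/294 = 0.21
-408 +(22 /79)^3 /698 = -70204803964 /172070611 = -408.00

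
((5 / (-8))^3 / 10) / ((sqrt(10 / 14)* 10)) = -sqrt(35) / 2048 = -0.00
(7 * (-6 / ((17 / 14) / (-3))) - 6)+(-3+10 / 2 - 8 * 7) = 744 / 17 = 43.76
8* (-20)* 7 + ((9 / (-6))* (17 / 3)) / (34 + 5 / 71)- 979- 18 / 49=-497739365 / 237062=-2099.62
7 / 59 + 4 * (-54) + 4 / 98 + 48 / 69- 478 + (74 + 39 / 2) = -79744375 / 132986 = -599.64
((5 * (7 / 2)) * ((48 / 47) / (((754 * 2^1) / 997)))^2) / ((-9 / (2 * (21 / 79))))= -11689545840 / 24803073919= -0.47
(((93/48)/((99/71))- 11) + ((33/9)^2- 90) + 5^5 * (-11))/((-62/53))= 2893083811/98208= 29458.74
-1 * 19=-19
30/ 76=15/ 38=0.39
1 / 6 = 0.17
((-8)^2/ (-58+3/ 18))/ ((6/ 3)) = -192/ 347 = -0.55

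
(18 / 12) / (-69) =-1 / 46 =-0.02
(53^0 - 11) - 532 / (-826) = -9.36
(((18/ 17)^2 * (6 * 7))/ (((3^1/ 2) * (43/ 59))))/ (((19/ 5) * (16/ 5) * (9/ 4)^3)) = 660800/ 2125017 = 0.31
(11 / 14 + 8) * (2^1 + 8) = 615 / 7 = 87.86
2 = 2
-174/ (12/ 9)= -261/ 2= -130.50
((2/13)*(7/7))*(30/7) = 60/91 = 0.66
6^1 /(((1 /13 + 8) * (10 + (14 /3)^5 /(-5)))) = -3159 /1839859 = -0.00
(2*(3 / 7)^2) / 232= 9 / 5684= 0.00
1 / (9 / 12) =4 / 3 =1.33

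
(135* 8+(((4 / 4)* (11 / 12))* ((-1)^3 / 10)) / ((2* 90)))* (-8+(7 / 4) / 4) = -2822686669 / 345600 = -8167.50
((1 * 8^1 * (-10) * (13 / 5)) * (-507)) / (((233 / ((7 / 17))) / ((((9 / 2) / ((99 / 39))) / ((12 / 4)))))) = 110.12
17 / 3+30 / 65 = 239 / 39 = 6.13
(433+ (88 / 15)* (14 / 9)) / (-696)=-59687 / 93960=-0.64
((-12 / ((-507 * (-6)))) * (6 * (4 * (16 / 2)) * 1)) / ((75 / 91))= -896 / 975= -0.92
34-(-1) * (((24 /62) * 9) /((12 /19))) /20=21251 /620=34.28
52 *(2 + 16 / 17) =2600 / 17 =152.94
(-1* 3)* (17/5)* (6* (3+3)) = -1836/5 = -367.20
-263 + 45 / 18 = -521 / 2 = -260.50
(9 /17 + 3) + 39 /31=4.79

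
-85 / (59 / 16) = -1360 / 59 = -23.05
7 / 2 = 3.50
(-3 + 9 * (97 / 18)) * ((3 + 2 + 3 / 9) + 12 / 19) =15470 / 57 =271.40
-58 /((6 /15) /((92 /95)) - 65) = 2668 /2971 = 0.90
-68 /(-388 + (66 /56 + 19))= 0.18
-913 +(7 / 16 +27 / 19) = -276987 / 304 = -911.14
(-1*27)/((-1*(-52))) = -27/52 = -0.52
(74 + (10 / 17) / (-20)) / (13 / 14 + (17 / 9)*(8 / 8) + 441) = 158445 / 950657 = 0.17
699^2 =488601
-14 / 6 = -7 / 3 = -2.33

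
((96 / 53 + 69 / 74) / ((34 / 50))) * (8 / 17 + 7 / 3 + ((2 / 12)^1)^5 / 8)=15641772875 / 1382552064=11.31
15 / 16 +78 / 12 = 119 / 16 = 7.44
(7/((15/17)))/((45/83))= 9877/675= 14.63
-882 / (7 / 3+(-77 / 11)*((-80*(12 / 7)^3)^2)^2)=5232006561978 / 1095610423067855992799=0.00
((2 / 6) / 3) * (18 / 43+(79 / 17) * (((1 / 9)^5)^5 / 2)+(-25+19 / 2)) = -1.68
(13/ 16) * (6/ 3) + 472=3789/ 8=473.62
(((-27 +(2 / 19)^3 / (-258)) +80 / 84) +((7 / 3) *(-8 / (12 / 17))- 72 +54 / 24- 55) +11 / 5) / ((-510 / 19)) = 65049241841 / 9975079800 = 6.52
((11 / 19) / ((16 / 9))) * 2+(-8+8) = 99 / 152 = 0.65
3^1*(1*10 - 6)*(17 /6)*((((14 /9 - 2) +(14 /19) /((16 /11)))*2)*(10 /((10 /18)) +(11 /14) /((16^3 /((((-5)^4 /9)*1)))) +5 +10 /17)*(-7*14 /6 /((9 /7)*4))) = -862452260215 /2723217408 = -316.70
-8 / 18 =-4 / 9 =-0.44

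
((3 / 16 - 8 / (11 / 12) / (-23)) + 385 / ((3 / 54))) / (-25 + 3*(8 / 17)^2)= -8107876215 / 28469584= -284.79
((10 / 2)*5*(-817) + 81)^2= 413878336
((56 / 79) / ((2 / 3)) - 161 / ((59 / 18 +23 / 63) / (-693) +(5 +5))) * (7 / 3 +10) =-473823406 / 2553517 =-185.56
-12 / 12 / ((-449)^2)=-1 / 201601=-0.00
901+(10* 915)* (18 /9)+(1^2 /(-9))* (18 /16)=153607 /8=19200.88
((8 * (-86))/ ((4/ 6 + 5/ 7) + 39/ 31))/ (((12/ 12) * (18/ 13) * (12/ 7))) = -109.83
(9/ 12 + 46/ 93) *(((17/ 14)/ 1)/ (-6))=-7871/ 31248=-0.25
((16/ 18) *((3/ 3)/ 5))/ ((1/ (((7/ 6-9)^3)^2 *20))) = 10779215329/ 13122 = 821461.31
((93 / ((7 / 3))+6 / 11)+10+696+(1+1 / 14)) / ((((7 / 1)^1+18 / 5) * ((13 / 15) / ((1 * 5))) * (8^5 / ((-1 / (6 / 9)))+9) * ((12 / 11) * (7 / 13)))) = -43166625 / 1361014984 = -0.03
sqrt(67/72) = sqrt(134)/12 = 0.96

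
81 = 81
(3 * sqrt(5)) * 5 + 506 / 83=506 / 83 + 15 * sqrt(5)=39.64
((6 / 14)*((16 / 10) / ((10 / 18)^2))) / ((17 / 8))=15552 / 14875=1.05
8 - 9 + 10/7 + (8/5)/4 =29/35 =0.83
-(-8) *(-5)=-40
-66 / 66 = -1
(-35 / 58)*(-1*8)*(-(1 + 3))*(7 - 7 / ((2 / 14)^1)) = 23520 / 29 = 811.03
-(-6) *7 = 42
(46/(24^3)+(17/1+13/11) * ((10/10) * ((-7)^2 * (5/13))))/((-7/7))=-338691289/988416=-342.66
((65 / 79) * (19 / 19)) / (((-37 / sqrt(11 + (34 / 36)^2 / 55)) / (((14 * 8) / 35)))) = -104 * sqrt(10796995) / 1446885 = -0.24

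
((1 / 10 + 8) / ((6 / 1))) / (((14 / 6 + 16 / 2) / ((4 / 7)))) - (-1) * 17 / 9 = 19174 / 9765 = 1.96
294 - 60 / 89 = 26106 / 89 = 293.33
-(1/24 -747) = 17927/24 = 746.96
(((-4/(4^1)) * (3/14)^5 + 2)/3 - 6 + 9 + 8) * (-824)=-1938830491/201684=-9613.21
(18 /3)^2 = 36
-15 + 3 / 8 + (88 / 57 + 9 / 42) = -41071 / 3192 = -12.87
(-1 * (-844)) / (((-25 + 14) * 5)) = -844 / 55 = -15.35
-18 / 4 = -4.50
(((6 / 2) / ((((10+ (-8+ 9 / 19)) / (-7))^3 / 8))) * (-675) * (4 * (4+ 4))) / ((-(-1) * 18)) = 652610.17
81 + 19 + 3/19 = 1903/19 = 100.16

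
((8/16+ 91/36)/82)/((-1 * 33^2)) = -109/3214728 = -0.00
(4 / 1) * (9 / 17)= 36 / 17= 2.12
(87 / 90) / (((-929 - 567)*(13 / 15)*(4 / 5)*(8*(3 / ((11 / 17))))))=-145 / 5770752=-0.00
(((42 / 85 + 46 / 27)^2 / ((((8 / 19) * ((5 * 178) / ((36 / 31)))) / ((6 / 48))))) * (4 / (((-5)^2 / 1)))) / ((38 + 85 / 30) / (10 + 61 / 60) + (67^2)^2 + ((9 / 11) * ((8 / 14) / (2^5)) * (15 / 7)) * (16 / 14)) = 75348053727947 / 5071566731299913633653125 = 0.00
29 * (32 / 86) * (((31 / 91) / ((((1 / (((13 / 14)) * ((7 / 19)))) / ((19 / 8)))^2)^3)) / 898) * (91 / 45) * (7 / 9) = 0.00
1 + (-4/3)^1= -1/3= -0.33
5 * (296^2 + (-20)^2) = 440080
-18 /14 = -9 /7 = -1.29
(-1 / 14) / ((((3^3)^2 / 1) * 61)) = -1 / 622566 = -0.00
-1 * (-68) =68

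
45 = 45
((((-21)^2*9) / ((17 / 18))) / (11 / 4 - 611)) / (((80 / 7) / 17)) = -83349 / 8110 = -10.28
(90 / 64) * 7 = 9.84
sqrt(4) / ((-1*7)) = -2 / 7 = -0.29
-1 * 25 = -25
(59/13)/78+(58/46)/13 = 3619/23322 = 0.16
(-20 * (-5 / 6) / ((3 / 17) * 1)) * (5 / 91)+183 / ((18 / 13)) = 137.36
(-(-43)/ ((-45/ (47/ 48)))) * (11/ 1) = -22231/ 2160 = -10.29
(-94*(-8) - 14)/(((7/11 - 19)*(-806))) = 4059/81406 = 0.05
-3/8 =-0.38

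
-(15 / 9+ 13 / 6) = -23 / 6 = -3.83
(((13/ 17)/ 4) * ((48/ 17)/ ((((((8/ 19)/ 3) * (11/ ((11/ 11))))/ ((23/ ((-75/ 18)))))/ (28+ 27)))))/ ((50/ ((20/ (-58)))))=153387/ 209525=0.73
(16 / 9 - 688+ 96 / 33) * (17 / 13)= -1150016 / 1287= -893.56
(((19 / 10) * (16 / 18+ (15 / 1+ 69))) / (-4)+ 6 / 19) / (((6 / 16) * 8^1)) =-68411 / 5130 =-13.34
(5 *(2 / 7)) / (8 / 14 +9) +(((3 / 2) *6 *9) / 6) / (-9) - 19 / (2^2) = -1635 / 268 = -6.10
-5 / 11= -0.45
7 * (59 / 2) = 413 / 2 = 206.50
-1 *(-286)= 286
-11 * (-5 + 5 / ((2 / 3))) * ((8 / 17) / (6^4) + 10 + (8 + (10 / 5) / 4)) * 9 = -1401125 / 306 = -4578.84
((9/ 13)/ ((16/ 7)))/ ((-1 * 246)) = -21/ 17056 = -0.00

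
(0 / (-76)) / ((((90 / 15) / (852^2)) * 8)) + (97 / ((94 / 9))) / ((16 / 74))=32301 / 752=42.95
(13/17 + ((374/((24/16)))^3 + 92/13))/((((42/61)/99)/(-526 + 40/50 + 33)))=-152732486038734613/139230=-1096979717293.22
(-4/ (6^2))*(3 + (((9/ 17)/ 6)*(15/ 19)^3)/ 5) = -233881/ 699618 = -0.33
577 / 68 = 8.49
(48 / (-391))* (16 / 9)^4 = -1048576 / 855117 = -1.23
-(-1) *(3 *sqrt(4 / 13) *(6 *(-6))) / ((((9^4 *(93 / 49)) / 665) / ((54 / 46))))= -260680 *sqrt(13) / 250263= -3.76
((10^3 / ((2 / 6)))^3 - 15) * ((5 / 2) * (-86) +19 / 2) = -5548499996917.50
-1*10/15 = -2/3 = -0.67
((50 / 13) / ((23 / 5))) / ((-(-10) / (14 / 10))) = 35 / 299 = 0.12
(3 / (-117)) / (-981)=1 / 38259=0.00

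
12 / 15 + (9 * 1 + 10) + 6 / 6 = 104 / 5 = 20.80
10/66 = 5/33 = 0.15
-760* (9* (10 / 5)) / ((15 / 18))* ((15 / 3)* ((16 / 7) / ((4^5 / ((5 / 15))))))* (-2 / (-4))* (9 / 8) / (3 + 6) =-855 / 224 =-3.82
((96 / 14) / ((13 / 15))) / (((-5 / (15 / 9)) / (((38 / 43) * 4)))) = -36480 / 3913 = -9.32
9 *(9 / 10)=81 / 10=8.10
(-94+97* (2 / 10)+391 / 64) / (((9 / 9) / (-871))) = 19089707 / 320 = 59655.33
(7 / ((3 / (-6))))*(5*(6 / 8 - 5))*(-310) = -92225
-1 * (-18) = 18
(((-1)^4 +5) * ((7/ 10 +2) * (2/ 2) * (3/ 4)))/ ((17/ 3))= 729/ 340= 2.14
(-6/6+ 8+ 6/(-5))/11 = 29/55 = 0.53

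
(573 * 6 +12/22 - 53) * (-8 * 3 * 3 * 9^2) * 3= -651568536/11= -59233503.27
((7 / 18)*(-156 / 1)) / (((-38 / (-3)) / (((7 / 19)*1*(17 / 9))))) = -10829 / 3249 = -3.33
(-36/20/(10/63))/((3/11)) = -2079/50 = -41.58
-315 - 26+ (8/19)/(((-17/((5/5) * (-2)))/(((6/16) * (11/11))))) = -110137/323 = -340.98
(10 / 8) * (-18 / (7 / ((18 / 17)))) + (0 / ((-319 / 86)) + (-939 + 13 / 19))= -941.72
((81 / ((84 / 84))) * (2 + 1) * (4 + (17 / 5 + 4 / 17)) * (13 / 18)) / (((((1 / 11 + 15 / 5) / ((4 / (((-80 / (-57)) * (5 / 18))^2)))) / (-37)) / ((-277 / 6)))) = 2252887301253303 / 115600000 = 19488644.47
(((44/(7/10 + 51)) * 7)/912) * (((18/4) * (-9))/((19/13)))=-12285/67868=-0.18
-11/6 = -1.83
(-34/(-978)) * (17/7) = 289/3423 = 0.08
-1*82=-82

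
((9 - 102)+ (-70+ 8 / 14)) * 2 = -324.86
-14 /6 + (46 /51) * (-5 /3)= -587 /153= -3.84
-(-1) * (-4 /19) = -4 /19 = -0.21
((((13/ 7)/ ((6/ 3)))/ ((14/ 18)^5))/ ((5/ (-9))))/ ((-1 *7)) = 6908733/ 8235430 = 0.84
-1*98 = -98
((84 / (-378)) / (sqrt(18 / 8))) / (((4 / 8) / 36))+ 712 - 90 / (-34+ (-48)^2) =477581 / 681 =701.29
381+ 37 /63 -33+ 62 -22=24481 /63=388.59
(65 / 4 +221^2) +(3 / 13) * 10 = 2540697 / 52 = 48859.56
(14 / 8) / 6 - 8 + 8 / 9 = -6.82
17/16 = 1.06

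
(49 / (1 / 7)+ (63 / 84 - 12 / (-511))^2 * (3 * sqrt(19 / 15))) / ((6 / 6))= 2499561 * sqrt(285) / 20889680+ 343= 345.02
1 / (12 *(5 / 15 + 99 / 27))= 1 / 48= 0.02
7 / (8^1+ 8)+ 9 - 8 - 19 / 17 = 87 / 272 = 0.32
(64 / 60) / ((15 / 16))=256 / 225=1.14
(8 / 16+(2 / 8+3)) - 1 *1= 11 / 4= 2.75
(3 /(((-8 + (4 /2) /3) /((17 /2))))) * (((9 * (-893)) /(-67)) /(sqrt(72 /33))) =-282.39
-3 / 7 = -0.43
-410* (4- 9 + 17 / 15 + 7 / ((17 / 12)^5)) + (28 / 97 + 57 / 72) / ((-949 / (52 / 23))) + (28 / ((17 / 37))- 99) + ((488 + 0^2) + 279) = 837698012335671 / 462484341182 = 1811.30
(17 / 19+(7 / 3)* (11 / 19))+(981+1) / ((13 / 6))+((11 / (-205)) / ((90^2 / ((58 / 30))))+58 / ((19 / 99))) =4661405336207 / 6152152500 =757.69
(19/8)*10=95/4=23.75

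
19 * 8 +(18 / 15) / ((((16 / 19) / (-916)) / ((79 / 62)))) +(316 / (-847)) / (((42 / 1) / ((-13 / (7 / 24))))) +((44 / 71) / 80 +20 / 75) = -2069766919624 / 1370221545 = -1510.53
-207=-207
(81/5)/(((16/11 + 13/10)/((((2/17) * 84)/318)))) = 16632/91001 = 0.18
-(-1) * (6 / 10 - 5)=-22 / 5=-4.40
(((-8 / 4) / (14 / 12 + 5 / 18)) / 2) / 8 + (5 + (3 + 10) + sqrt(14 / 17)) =sqrt(238) / 17 + 1863 / 104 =18.82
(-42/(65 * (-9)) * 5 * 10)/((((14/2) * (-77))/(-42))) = 40/143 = 0.28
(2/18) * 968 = 968/9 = 107.56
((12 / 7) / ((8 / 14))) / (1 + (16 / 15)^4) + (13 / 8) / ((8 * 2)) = 20950093 / 14868608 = 1.41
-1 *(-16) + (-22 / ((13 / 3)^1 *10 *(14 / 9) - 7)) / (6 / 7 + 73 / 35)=381014 / 23999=15.88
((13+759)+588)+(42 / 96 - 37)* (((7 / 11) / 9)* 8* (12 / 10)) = 14687 / 11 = 1335.18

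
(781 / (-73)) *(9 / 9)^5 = -781 / 73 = -10.70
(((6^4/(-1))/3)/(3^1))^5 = -61917364224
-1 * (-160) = 160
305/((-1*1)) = -305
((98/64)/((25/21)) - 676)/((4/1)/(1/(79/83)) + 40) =-44800993/2908800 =-15.40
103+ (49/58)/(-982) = 5866419/56956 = 103.00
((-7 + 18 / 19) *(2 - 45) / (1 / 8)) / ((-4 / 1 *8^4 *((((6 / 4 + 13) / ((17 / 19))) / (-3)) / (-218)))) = -27489255 / 5360128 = -5.13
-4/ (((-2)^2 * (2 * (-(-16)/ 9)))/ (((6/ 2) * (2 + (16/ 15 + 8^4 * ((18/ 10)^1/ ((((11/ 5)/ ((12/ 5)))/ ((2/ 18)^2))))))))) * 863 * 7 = -91829241/ 176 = -521757.05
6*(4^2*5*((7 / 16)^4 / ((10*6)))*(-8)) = -2401 / 1024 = -2.34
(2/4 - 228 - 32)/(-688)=0.38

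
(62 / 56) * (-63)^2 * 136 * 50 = 29880900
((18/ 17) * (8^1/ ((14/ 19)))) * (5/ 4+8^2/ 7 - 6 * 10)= -475038/ 833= -570.27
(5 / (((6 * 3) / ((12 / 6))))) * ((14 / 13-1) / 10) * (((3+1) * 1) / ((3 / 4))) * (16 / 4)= 32 / 351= 0.09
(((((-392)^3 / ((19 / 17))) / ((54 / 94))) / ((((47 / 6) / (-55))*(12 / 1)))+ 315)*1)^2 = 793020869947370275225 / 263169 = 3013352142339600.31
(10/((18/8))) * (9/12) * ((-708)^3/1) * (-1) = 1182983040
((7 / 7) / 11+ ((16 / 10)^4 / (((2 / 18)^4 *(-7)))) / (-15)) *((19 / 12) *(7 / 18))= 1872627593 / 7425000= 252.21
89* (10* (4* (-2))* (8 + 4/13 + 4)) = -1139200/13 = -87630.77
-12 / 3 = -4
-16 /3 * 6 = -32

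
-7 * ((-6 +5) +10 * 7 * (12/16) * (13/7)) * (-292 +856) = -380982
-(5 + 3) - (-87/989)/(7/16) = -53992/6923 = -7.80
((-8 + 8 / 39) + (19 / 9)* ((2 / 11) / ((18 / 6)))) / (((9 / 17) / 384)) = -5561.08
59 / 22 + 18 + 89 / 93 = 44273 / 2046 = 21.64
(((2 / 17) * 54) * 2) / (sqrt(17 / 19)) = 216 * sqrt(323) / 289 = 13.43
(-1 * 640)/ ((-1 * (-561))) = -640/ 561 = -1.14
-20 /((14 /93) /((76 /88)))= -8835 /77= -114.74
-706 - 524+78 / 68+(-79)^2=5012.15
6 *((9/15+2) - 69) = -1992/5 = -398.40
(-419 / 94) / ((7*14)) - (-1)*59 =543089 / 9212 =58.95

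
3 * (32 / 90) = 16 / 15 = 1.07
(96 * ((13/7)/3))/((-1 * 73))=-416/511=-0.81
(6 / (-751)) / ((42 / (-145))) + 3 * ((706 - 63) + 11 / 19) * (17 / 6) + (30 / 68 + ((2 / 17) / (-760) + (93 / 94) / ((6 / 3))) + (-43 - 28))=4309858644313 / 798065170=5400.38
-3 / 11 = -0.27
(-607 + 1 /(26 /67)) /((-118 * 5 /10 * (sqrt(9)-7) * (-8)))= 15715 /49088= 0.32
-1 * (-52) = 52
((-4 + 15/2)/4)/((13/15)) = 105/104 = 1.01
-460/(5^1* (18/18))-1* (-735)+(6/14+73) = 5015/7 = 716.43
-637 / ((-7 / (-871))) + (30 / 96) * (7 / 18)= -79260.88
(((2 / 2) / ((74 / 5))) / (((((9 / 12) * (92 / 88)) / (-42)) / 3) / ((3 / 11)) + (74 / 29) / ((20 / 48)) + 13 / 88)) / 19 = 4019400 / 7063019207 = 0.00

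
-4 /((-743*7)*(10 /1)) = 2 /26005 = 0.00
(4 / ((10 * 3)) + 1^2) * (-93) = -105.40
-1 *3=-3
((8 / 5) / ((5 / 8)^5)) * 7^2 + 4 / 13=167048228 / 203125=822.39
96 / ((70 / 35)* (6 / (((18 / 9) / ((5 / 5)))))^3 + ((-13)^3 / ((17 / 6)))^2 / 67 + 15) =619616 / 58367057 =0.01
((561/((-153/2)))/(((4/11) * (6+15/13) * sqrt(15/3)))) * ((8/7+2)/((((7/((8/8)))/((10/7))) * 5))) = -34606 * sqrt(5)/478485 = -0.16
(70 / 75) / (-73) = -14 / 1095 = -0.01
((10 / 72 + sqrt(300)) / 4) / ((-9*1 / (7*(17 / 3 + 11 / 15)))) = -112*sqrt(3) / 9-14 / 81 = -21.73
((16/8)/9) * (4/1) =8/9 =0.89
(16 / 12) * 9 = 12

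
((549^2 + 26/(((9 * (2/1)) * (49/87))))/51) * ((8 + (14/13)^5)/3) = 155434028054432/8350750863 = 18613.18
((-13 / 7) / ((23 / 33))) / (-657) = 143 / 35259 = 0.00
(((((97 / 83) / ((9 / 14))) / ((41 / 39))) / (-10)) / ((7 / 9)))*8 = -30264 / 17015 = -1.78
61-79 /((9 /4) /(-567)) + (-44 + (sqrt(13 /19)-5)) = sqrt(247) /19 + 19920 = 19920.83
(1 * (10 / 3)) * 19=190 / 3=63.33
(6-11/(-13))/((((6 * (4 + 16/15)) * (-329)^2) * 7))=0.00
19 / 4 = 4.75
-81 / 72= -9 / 8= -1.12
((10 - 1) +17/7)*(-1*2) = -160/7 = -22.86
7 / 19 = 0.37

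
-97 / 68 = -1.43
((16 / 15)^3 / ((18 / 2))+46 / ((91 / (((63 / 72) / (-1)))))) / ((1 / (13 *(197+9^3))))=-224848079 / 60750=-3701.20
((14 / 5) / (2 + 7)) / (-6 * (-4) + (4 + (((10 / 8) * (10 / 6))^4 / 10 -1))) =64512 / 5989345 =0.01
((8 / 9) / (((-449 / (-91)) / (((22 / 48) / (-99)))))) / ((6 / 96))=-1456 / 109107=-0.01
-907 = -907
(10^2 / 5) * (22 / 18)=220 / 9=24.44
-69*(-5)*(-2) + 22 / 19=-13088 / 19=-688.84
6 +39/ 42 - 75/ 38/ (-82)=151651/ 21812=6.95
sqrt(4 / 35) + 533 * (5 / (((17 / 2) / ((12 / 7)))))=2 * sqrt(35) / 35 + 63960 / 119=537.82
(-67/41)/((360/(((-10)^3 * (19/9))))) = 31825/3321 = 9.58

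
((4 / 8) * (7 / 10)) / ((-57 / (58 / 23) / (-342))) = 609 / 115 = 5.30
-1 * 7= -7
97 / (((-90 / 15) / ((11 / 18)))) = -1067 / 108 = -9.88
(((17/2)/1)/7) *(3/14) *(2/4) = 51/392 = 0.13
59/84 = 0.70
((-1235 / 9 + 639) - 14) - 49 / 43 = 188329 / 387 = 486.64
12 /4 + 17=20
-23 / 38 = -0.61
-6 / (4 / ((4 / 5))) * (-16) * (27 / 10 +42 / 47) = 81072 / 1175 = 69.00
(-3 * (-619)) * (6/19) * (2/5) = 22284/95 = 234.57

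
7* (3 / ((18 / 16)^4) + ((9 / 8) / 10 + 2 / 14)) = 2606501 / 174960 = 14.90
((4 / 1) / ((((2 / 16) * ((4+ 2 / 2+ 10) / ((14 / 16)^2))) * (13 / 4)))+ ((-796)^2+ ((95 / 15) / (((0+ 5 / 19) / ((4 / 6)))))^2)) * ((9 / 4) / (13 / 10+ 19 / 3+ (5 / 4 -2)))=16686731122 / 80535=207198.50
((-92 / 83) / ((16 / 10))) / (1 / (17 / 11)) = -1.07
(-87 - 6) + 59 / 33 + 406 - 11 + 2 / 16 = 80233 / 264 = 303.91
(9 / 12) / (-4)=-3 / 16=-0.19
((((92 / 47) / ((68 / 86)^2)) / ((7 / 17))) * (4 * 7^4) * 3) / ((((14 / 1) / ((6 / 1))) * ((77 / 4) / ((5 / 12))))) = 17861340 / 8789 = 2032.24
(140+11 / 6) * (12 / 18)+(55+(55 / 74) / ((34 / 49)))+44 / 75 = 85601887 / 566100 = 151.21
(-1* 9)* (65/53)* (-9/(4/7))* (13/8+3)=1363635/1696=804.03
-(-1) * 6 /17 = 6 /17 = 0.35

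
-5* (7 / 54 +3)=-845 / 54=-15.65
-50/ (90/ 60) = -100/ 3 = -33.33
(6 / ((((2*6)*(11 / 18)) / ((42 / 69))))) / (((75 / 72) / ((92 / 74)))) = 6048 / 10175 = 0.59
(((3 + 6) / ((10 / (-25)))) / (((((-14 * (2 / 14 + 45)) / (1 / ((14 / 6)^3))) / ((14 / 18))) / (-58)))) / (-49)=3915 / 1517432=0.00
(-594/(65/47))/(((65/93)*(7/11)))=-28560114/29575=-965.68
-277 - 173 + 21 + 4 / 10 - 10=-2193 / 5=-438.60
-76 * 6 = -456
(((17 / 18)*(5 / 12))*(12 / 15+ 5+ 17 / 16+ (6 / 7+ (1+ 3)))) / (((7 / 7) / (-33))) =-1227281 / 8064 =-152.19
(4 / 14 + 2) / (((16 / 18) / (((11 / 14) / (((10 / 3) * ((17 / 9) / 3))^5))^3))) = 507803684978814901897733015314779 / 27490710986700270875972000000000000000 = 0.00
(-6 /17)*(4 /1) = -24 /17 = -1.41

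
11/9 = 1.22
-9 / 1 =-9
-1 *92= -92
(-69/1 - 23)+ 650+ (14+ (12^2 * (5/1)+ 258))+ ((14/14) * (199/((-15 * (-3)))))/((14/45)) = 21899/14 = 1564.21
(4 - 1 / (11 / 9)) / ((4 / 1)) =35 / 44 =0.80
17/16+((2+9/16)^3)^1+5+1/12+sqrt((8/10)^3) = 8 * sqrt(5)/25+282283/12288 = 23.69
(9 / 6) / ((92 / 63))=189 / 184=1.03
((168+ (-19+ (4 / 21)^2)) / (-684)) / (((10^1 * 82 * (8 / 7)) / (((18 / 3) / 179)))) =-13145 / 1686678336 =-0.00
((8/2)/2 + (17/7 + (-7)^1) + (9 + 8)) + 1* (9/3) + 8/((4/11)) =276/7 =39.43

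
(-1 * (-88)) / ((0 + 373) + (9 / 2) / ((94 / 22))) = 8272 / 35161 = 0.24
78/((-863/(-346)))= 26988/863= 31.27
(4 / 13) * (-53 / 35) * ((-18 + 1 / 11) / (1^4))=8.34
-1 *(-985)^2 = -970225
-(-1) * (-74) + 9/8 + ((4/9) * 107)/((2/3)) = -37/24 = -1.54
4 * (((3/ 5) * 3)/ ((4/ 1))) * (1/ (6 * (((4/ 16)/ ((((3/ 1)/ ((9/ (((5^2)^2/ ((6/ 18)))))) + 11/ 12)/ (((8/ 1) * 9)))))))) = 7511/ 720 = 10.43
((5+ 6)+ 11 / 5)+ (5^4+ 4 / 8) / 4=6783 / 40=169.58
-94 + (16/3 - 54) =-428/3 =-142.67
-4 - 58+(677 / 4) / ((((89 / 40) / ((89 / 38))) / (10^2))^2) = 676977618 / 361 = 1875284.26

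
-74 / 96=-37 / 48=-0.77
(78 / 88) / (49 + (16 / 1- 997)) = -0.00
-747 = -747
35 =35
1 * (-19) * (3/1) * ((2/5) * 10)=-228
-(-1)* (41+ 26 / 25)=1051 / 25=42.04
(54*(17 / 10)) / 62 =1.48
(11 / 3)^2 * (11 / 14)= 1331 / 126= 10.56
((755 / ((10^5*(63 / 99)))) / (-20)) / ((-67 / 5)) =1661 / 37520000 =0.00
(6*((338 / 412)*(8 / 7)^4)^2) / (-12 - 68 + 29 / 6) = -4312566595584 / 27582606987859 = -0.16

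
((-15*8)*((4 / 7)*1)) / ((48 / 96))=-960 / 7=-137.14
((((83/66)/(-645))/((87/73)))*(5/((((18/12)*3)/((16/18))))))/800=-6059/2999907900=-0.00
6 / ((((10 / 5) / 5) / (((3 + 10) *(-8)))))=-1560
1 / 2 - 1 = -1 / 2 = -0.50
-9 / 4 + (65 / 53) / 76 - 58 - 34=-189787 / 2014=-94.23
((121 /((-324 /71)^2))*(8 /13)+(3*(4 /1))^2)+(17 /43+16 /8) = 1100067193 /7335198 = 149.97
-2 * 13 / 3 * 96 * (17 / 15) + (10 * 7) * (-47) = -4232.93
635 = 635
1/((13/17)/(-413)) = -7021/13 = -540.08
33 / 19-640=-12127 / 19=-638.26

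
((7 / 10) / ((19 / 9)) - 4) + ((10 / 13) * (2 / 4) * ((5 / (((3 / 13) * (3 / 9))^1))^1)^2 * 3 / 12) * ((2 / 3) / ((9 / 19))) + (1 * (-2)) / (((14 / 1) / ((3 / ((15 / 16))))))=10191863 / 17955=567.63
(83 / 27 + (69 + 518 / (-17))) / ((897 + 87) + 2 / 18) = 19096 / 451707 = 0.04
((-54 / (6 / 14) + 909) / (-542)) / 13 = -783 / 7046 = -0.11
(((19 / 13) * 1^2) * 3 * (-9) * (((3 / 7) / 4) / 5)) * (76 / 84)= -9747 / 12740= -0.77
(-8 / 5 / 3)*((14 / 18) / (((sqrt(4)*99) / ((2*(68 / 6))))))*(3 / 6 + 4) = -952 / 4455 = -0.21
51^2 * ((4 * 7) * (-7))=-509796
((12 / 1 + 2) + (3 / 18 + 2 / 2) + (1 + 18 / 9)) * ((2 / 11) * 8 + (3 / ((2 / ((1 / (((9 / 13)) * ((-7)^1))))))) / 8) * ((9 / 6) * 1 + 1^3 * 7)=9696749 / 44352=218.63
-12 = -12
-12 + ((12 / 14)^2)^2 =-27516 / 2401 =-11.46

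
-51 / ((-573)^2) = -0.00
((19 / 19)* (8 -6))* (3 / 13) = 6 / 13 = 0.46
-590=-590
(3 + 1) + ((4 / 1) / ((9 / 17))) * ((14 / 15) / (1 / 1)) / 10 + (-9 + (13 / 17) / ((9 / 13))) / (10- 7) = 2.07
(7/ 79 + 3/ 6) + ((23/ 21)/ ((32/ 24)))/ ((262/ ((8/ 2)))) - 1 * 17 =-1187982/ 72443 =-16.40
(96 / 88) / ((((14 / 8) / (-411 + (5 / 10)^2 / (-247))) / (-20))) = 97456560 / 19019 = 5124.17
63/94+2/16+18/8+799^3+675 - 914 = 510082163.05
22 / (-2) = -11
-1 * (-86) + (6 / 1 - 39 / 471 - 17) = 11762 / 157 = 74.92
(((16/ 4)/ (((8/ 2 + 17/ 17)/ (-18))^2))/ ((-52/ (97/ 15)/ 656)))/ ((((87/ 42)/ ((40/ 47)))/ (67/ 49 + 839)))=-1460183.05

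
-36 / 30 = -6 / 5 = -1.20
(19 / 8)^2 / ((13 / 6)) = 1083 / 416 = 2.60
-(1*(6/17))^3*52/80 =-702/24565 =-0.03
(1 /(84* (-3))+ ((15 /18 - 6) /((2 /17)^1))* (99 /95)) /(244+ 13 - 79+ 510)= -68483 /1029420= -0.07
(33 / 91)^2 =1089 / 8281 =0.13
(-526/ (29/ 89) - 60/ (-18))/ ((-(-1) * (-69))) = 140152/ 6003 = 23.35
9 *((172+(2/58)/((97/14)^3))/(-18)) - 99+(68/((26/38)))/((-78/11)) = -2670599628421/13419031119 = -199.02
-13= -13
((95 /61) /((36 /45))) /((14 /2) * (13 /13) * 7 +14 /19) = 1805 /46116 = 0.04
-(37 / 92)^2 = -1369 / 8464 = -0.16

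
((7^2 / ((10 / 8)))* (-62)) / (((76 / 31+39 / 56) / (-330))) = 1392327552 / 5465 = 254771.74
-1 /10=-0.10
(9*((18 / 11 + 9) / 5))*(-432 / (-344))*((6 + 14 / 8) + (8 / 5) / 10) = 22488921 / 118250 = 190.18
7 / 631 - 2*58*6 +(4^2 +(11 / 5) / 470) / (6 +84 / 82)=-32917393891 / 47451200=-693.71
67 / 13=5.15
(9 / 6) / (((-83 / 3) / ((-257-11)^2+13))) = -646533 / 166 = -3894.78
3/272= 0.01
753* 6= 4518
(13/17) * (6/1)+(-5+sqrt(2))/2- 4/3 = sqrt(2)/2+77/102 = 1.46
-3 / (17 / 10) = -30 / 17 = -1.76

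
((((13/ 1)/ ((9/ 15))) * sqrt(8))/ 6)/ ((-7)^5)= -65 * sqrt(2)/ 151263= -0.00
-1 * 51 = -51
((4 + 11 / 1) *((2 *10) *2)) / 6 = 100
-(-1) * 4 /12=1 /3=0.33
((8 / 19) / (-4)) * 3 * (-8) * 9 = 432 / 19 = 22.74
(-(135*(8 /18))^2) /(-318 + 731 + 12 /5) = -18000 /2077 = -8.67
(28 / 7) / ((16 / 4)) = 1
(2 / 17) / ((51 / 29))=58 / 867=0.07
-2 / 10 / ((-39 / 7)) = 7 / 195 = 0.04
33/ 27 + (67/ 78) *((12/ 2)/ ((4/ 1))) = 1175/ 468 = 2.51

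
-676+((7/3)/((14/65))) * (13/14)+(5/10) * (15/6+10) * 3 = -13591/21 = -647.19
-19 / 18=-1.06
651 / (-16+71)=651 / 55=11.84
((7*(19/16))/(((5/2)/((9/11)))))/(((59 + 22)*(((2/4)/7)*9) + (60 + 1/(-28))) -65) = 2793/48290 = 0.06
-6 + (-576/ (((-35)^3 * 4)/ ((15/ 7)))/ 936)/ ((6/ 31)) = -4681919/ 780325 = -6.00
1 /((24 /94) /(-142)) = -3337 /6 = -556.17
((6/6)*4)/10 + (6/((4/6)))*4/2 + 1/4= 373/20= 18.65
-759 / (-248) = 759 / 248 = 3.06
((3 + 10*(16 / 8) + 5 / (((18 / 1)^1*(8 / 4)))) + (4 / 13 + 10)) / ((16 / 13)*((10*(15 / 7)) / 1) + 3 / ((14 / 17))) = 109571 / 98334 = 1.11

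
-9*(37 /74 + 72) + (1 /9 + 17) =-11437 /18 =-635.39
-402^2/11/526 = -80802/2893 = -27.93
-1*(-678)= 678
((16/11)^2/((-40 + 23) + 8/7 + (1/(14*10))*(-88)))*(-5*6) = 268800/69817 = 3.85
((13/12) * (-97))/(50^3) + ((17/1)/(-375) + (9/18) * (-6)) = -1523087/500000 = -3.05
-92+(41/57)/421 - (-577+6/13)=151157636/311961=484.54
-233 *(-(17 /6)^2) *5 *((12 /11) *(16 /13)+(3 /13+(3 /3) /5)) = 21345829 /1287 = 16585.73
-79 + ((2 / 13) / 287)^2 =-1099708515 / 13920361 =-79.00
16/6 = 8/3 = 2.67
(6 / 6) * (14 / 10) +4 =27 / 5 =5.40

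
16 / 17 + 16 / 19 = 576 / 323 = 1.78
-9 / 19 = -0.47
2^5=32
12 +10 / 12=77 / 6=12.83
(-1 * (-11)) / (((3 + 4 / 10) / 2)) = 110 / 17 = 6.47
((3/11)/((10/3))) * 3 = 27/110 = 0.25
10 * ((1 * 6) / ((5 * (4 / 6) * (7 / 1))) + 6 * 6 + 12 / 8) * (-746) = -1971678 / 7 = -281668.29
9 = 9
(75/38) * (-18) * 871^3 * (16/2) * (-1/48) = 148674669975/38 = 3912491315.13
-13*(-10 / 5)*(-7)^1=-182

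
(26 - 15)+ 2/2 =12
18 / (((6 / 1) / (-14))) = -42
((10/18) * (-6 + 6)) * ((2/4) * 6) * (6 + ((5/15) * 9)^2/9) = 0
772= 772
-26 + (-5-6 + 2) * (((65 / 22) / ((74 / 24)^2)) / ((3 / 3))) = -433654 / 15059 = -28.80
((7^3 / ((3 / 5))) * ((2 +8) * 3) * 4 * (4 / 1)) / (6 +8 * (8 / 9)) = 1234800 / 59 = 20928.81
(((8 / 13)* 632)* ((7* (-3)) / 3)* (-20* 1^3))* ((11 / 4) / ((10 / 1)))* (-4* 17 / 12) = -3309152 / 39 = -84850.05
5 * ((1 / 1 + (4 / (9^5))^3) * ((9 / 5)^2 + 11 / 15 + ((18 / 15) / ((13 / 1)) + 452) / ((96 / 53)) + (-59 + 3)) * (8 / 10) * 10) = 16270831793813749043 / 2058911320946490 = 7902.64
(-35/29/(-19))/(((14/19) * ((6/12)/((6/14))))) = 15/203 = 0.07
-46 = -46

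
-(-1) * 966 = 966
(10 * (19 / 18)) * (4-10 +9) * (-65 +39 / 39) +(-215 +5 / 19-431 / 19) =-129053 / 57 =-2264.09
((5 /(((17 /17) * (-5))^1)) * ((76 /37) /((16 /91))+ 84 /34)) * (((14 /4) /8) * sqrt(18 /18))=-249263 /40256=-6.19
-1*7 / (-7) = 1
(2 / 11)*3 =6 / 11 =0.55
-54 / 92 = -27 / 46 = -0.59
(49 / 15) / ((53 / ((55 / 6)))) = 539 / 954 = 0.56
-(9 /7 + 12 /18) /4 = -41 /84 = -0.49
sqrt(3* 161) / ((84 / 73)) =73* sqrt(483) / 84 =19.10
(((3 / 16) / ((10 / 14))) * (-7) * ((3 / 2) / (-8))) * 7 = 3087 / 1280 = 2.41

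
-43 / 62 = -0.69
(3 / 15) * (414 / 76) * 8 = 828 / 95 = 8.72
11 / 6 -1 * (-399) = 2405 / 6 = 400.83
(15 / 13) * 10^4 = 150000 / 13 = 11538.46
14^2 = 196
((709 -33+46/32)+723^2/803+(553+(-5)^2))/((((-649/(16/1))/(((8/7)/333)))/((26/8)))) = -90975950/173541951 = -0.52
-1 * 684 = -684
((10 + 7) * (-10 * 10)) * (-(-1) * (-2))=3400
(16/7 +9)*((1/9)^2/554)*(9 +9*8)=0.02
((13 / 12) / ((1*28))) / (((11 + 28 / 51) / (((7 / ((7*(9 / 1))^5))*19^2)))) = 4199 / 492248525328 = 0.00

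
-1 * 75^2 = -5625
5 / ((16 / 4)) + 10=45 / 4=11.25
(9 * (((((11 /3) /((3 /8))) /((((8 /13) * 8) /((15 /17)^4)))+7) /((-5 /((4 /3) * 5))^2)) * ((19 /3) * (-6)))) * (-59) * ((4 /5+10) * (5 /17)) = 1327280832936 /1419857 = 934798.95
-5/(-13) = 5/13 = 0.38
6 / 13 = 0.46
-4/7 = -0.57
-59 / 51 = -1.16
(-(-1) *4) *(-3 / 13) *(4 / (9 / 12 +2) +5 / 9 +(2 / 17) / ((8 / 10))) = -14522 / 7293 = -1.99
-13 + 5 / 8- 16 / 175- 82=-132253 / 1400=-94.47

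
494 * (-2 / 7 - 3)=-11362 / 7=-1623.14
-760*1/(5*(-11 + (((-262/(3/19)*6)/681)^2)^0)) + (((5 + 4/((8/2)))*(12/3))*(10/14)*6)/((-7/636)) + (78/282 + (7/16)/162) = -278466221699/29846880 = -9329.83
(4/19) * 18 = 3.79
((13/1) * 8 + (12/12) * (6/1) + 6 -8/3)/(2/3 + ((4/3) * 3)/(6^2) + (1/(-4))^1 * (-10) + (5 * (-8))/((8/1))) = -2040/31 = -65.81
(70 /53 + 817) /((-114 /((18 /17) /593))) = -130113 /10151567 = -0.01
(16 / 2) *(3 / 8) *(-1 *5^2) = -75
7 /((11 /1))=7 /11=0.64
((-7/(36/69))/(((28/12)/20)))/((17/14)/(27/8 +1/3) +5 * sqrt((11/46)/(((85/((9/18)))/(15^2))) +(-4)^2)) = 22858767120/247551511351-5802528550 * sqrt(59041)/247551511351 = -5.60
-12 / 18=-2 / 3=-0.67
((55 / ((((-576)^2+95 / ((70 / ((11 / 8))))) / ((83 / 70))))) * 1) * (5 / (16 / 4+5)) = 0.00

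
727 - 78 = 649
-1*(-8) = 8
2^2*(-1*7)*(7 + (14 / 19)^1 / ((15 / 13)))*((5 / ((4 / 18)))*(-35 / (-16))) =-1600095 / 152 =-10526.94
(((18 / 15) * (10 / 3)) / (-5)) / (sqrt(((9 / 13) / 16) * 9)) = -16 * sqrt(13) / 45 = -1.28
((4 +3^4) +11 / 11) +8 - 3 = 91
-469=-469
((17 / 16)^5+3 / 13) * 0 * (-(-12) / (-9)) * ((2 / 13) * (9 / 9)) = 0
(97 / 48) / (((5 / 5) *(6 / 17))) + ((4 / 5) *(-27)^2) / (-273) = 470359 / 131040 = 3.59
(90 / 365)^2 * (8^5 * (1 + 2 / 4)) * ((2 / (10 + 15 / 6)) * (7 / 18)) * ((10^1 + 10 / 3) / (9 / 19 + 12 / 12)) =44826624 / 26645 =1682.37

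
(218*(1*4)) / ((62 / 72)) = 31392 / 31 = 1012.65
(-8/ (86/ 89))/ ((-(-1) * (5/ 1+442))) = -356/ 19221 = -0.02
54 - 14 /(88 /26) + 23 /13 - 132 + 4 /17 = -389601 /4862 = -80.13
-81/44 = -1.84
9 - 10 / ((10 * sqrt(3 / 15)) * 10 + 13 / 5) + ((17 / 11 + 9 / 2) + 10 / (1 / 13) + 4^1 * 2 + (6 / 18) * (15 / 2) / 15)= 251966986 / 1644423 - 5000 * sqrt(5) / 49831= 153.00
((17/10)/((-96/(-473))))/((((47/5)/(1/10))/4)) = 8041/22560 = 0.36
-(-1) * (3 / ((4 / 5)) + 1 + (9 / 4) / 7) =71 / 14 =5.07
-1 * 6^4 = -1296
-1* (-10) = 10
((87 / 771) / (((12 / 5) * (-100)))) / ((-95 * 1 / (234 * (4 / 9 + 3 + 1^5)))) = 377 / 73245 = 0.01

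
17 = 17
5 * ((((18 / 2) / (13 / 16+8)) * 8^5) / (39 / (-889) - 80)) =-6991380480 / 3344473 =-2090.43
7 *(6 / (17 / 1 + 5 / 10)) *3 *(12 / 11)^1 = 432 / 55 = 7.85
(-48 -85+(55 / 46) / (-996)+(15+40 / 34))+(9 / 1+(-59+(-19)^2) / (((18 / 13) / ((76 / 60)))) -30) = 4852544293 / 35049240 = 138.45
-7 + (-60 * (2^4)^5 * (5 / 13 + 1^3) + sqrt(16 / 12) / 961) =-1132462171 / 13 + 2 * sqrt(3) / 2883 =-87112474.69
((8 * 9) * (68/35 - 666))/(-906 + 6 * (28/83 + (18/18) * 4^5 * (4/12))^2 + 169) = -34584653808/506121699055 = -0.07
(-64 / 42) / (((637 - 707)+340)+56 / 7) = -16 / 2919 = -0.01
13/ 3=4.33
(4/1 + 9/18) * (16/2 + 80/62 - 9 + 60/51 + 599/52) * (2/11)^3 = 3202821/9118681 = 0.35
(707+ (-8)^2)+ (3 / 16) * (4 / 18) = 18505 / 24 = 771.04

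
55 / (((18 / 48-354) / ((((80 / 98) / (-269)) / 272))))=1100 / 633913833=0.00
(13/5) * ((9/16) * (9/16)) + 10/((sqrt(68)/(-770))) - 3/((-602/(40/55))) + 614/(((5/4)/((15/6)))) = 5207864083/4238080 - 3850 * sqrt(17)/17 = 295.06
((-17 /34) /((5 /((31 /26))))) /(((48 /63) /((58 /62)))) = -609 /4160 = -0.15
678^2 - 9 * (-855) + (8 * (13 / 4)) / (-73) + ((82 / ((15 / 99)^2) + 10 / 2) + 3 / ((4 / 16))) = 859515804 / 1825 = 470967.56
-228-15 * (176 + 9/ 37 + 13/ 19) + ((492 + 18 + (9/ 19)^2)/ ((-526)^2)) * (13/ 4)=-2881.91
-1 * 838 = -838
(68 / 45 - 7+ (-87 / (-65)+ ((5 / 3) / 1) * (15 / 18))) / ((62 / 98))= -17591 / 4030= -4.37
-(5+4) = -9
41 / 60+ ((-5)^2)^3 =937541 / 60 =15625.68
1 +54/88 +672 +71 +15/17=557631/748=745.50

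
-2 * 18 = -36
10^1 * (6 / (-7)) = -60 / 7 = -8.57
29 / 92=0.32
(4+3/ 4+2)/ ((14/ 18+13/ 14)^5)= 214366293288/ 459401384375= 0.47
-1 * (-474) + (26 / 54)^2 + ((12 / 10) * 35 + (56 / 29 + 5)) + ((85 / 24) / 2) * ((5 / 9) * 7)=179292401 / 338256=530.05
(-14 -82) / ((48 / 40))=-80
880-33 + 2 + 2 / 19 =16133 / 19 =849.11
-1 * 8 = -8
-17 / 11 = -1.55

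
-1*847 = -847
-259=-259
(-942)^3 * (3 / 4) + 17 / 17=-626922665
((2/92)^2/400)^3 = 1/606355001344000000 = 0.00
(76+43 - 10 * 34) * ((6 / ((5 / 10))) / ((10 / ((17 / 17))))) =-265.20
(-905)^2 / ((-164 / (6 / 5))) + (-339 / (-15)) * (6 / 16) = -5984.39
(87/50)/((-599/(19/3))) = -551/29950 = -0.02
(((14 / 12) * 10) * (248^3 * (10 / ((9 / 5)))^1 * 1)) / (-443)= -26692736000 / 11961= -2231647.52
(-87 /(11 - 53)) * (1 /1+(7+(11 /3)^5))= 675265 /486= 1389.43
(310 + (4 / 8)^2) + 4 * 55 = 2121 / 4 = 530.25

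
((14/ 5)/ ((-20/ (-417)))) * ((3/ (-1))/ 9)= -973/ 50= -19.46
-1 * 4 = -4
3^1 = 3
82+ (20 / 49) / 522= 1048708 / 12789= 82.00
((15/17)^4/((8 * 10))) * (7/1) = 70875/1336336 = 0.05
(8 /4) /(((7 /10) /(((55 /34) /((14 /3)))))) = 825 /833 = 0.99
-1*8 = -8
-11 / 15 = -0.73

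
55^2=3025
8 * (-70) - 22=-582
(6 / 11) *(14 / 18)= 14 / 33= 0.42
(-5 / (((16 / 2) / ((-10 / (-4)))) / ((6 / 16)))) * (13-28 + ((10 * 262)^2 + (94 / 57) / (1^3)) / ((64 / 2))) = -4890544175 / 38912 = -125682.16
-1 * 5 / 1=-5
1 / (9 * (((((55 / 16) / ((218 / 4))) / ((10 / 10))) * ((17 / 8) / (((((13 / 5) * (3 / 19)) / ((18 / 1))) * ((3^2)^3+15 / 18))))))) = 99280688 / 7194825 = 13.80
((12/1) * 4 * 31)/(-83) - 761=-64651/83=-778.93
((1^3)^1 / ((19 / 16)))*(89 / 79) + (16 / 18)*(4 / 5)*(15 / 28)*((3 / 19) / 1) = 10600 / 10507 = 1.01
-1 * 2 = -2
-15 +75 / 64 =-885 / 64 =-13.83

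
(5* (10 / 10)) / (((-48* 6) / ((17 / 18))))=-85 / 5184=-0.02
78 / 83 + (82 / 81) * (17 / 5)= 4.38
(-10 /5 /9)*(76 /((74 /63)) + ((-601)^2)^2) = -28992480547.93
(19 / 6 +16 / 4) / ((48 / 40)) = 215 / 36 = 5.97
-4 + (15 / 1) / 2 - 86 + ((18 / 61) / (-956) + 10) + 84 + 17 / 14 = 2594999 / 204106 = 12.71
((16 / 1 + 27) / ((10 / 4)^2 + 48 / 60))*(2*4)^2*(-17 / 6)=-467840 / 423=-1106.00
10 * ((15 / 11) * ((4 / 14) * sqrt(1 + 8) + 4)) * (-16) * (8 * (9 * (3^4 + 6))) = -511142400 / 77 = -6638212.99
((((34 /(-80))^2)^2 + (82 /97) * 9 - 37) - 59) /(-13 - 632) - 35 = -5583882661537 /160166400000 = -34.86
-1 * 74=-74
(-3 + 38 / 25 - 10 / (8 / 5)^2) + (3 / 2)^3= -1609 / 800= -2.01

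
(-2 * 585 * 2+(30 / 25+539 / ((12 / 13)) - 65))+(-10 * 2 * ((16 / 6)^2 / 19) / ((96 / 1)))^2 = -9578705539 / 5263380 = -1819.88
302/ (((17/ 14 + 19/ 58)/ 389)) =23848034/ 313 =76191.80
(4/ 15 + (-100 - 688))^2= 139617856/ 225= 620523.80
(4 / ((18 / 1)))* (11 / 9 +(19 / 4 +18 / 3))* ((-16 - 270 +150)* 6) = -58616 / 27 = -2170.96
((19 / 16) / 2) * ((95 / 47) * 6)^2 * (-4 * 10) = -7716375 / 2209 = -3493.15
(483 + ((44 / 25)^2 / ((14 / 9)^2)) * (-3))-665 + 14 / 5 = -5605612 / 30625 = -183.04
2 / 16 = 1 / 8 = 0.12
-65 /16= -4.06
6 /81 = 2 /27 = 0.07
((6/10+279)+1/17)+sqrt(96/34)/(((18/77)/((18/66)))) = 14 * sqrt(51)/51+23771/85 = 281.62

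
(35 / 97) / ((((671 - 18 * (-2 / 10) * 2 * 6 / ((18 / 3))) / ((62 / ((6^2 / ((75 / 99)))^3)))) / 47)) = 3983984375 / 275752113845472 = 0.00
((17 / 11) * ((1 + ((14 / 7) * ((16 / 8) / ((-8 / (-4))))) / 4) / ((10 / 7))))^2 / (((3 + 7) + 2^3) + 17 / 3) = 382347 / 3436400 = 0.11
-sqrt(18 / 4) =-2.12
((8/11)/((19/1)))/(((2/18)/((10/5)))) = 144/209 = 0.69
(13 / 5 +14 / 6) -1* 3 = 29 / 15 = 1.93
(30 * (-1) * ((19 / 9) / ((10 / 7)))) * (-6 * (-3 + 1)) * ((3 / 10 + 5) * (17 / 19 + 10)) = -153594 / 5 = -30718.80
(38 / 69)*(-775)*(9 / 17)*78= -6891300 / 391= -17624.81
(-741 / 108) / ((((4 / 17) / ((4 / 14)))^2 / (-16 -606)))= 22200113 / 3528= 6292.55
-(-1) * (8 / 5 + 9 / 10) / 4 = 5 / 8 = 0.62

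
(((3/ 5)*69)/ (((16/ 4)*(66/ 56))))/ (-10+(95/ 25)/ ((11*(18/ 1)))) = -8694/ 9881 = -0.88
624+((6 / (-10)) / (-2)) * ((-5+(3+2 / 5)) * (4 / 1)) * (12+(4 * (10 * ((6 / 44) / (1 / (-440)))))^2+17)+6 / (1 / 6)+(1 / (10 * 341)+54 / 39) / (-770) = -377475210862081 / 34134100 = -11058595.68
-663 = -663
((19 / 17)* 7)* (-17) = -133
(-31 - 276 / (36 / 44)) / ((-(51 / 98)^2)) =624260 / 459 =1360.04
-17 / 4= -4.25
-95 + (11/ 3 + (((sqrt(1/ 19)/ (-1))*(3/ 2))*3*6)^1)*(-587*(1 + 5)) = -13009 + 95094*sqrt(19)/ 19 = 8807.06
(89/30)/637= 89/19110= 0.00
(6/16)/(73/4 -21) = -3/22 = -0.14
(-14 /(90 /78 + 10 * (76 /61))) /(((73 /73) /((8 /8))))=-11102 /10795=-1.03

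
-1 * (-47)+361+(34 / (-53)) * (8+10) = 21012 / 53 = 396.45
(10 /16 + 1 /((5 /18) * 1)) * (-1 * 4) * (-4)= 338 /5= 67.60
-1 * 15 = -15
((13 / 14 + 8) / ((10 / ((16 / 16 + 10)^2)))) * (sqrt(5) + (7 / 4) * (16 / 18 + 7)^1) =3025 * sqrt(5) / 28 + 214775 / 144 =1733.07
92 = 92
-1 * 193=-193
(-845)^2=714025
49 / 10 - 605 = -6001 / 10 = -600.10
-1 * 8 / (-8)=1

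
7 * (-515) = -3605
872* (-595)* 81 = -42026040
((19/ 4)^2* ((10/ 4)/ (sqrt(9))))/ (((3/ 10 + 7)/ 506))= 2283325/ 1752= 1303.27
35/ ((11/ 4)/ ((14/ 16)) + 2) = 245/ 36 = 6.81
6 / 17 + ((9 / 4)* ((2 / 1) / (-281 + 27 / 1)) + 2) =20167 / 8636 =2.34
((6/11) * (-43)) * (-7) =164.18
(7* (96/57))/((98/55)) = 6.62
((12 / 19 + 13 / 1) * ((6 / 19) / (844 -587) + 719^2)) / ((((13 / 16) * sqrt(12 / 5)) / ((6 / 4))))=2615196109484 * sqrt(15) / 1206101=8397813.27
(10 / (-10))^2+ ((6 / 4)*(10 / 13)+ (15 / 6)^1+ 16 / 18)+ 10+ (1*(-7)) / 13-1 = 3277 / 234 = 14.00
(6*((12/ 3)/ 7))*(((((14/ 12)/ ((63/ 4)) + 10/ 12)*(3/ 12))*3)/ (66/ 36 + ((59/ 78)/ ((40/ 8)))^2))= 50700/ 40333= 1.26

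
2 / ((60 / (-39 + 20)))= -19 / 30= -0.63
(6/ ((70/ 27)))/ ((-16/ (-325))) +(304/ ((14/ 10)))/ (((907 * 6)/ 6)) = 4799675/ 101584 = 47.25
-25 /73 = -0.34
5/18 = 0.28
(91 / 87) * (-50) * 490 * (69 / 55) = -10255700 / 319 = -32149.53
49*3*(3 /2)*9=3969 /2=1984.50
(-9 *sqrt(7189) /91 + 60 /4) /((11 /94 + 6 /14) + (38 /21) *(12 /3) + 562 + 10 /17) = 71910 /2734363-43146 *sqrt(7189) /248827033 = 0.01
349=349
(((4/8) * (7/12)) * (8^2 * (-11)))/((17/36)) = -7392/17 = -434.82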